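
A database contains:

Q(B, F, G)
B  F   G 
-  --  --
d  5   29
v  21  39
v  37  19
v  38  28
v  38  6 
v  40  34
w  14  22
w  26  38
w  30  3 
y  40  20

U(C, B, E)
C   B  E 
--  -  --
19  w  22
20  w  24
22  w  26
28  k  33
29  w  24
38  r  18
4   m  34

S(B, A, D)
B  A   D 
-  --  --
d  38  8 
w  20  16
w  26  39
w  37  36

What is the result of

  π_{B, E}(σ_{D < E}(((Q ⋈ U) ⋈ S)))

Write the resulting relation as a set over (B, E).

{(w, 22), (w, 24), (w, 26)}

Natural join on B: {(w, 14, 22, 19, 22), (w, 14, 22, 20, 24), (w, 14, 22, 22, 26), (w, 14, 22, 29, 24), (w, 26, 38, 19, 22), (w, 26, 38, 20, 24), (w, 26, 38, 22, 26), (w, 26, 38, 29, 24), (w, 30, 3, 19, 22), (w, 30, 3, 20, 24), (w, 30, 3, 22, 26), (w, 30, 3, 29, 24)}
Natural join on B: {(w, 14, 22, 19, 22, 20, 16), (w, 14, 22, 19, 22, 26, 39), (w, 14, 22, 19, 22, 37, 36), (w, 14, 22, 20, 24, 20, 16), (w, 14, 22, 20, 24, 26, 39), (w, 14, 22, 20, 24, 37, 36), (w, 14, 22, 22, 26, 20, 16), (w, 14, 22, 22, 26, 26, 39), (w, 14, 22, 22, 26, 37, 36), (w, 14, 22, 29, 24, 20, 16), (w, 14, 22, 29, 24, 26, 39), (w, 14, 22, 29, 24, 37, 36), (w, 26, 38, 19, 22, 20, 16), (w, 26, 38, 19, 22, 26, 39), (w, 26, 38, 19, 22, 37, 36), (w, 26, 38, 20, 24, 20, 16), (w, 26, 38, 20, 24, 26, 39), (w, 26, 38, 20, 24, 37, 36), (w, 26, 38, 22, 26, 20, 16), (w, 26, 38, 22, 26, 26, 39), (w, 26, 38, 22, 26, 37, 36), (w, 26, 38, 29, 24, 20, 16), (w, 26, 38, 29, 24, 26, 39), (w, 26, 38, 29, 24, 37, 36), (w, 30, 3, 19, 22, 20, 16), (w, 30, 3, 19, 22, 26, 39), (w, 30, 3, 19, 22, 37, 36), (w, 30, 3, 20, 24, 20, 16), (w, 30, 3, 20, 24, 26, 39), (w, 30, 3, 20, 24, 37, 36), (w, 30, 3, 22, 26, 20, 16), (w, 30, 3, 22, 26, 26, 39), (w, 30, 3, 22, 26, 37, 36), (w, 30, 3, 29, 24, 20, 16), (w, 30, 3, 29, 24, 26, 39), (w, 30, 3, 29, 24, 37, 36)}
Apply σ_{D < E}; surviving tuples: {(w, 14, 22, 19, 22, 20, 16), (w, 14, 22, 20, 24, 20, 16), (w, 14, 22, 22, 26, 20, 16), (w, 14, 22, 29, 24, 20, 16), (w, 26, 38, 19, 22, 20, 16), (w, 26, 38, 20, 24, 20, 16), (w, 26, 38, 22, 26, 20, 16), (w, 26, 38, 29, 24, 20, 16), (w, 30, 3, 19, 22, 20, 16), (w, 30, 3, 20, 24, 20, 16), (w, 30, 3, 22, 26, 20, 16), (w, 30, 3, 29, 24, 20, 16)}
Keep only column(s) B, E (9 duplicate(s) eliminated): {(w, 22), (w, 24), (w, 26)}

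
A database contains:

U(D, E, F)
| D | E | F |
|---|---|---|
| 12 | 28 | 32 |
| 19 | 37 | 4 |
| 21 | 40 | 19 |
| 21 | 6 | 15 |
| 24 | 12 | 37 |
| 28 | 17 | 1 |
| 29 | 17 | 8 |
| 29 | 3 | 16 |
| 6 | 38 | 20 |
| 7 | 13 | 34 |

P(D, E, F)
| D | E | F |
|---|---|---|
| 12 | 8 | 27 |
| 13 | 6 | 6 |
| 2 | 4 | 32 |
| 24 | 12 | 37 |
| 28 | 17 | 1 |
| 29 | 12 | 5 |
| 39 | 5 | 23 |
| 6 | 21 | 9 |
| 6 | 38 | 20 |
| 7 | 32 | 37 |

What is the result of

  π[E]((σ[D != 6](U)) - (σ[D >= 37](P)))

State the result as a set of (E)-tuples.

σ[D != 6]: keep tuples satisfying D != 6 → {(12, 28, 32), (19, 37, 4), (21, 40, 19), (21, 6, 15), (24, 12, 37), (28, 17, 1), (29, 17, 8), (29, 3, 16), (7, 13, 34)}
σ[D >= 37]: keep tuples satisfying D >= 37 → {(39, 5, 23)}
Difference: {(12, 28, 32), (19, 37, 4), (21, 40, 19), (21, 6, 15), (24, 12, 37), (28, 17, 1), (29, 17, 8), (29, 3, 16), (7, 13, 34)} with {(39, 5, 23)} → {(12, 28, 32), (19, 37, 4), (21, 40, 19), (21, 6, 15), (24, 12, 37), (28, 17, 1), (29, 17, 8), (29, 3, 16), (7, 13, 34)}
Projecting to E (1 duplicate(s) eliminated): {12, 13, 17, 28, 3, 37, 40, 6}

{12, 13, 17, 28, 3, 37, 40, 6}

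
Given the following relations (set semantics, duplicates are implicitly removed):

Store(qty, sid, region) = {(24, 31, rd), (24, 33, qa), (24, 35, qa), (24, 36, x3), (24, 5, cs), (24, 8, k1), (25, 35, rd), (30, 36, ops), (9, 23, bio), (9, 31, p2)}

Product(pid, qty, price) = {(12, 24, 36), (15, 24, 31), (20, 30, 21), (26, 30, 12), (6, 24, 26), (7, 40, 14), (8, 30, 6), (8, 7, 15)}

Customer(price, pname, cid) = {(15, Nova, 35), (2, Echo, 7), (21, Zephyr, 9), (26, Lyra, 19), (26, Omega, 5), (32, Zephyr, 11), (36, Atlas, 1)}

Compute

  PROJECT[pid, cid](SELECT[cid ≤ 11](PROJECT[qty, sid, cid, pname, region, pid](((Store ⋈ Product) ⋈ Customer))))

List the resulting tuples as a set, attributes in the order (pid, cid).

Natural join on qty: {(24, 31, rd, 12, 36), (24, 31, rd, 15, 31), (24, 31, rd, 6, 26), (24, 33, qa, 12, 36), (24, 33, qa, 15, 31), (24, 33, qa, 6, 26), (24, 35, qa, 12, 36), (24, 35, qa, 15, 31), (24, 35, qa, 6, 26), (24, 36, x3, 12, 36), (24, 36, x3, 15, 31), (24, 36, x3, 6, 26), (24, 5, cs, 12, 36), (24, 5, cs, 15, 31), (24, 5, cs, 6, 26), (24, 8, k1, 12, 36), (24, 8, k1, 15, 31), (24, 8, k1, 6, 26), (30, 36, ops, 20, 21), (30, 36, ops, 26, 12), (30, 36, ops, 8, 6)}
Natural join on price: {(24, 31, rd, 12, 36, Atlas, 1), (24, 31, rd, 6, 26, Lyra, 19), (24, 31, rd, 6, 26, Omega, 5), (24, 33, qa, 12, 36, Atlas, 1), (24, 33, qa, 6, 26, Lyra, 19), (24, 33, qa, 6, 26, Omega, 5), (24, 35, qa, 12, 36, Atlas, 1), (24, 35, qa, 6, 26, Lyra, 19), (24, 35, qa, 6, 26, Omega, 5), (24, 36, x3, 12, 36, Atlas, 1), (24, 36, x3, 6, 26, Lyra, 19), (24, 36, x3, 6, 26, Omega, 5), (24, 5, cs, 12, 36, Atlas, 1), (24, 5, cs, 6, 26, Lyra, 19), (24, 5, cs, 6, 26, Omega, 5), (24, 8, k1, 12, 36, Atlas, 1), (24, 8, k1, 6, 26, Lyra, 19), (24, 8, k1, 6, 26, Omega, 5), (30, 36, ops, 20, 21, Zephyr, 9)}
π_{qty, sid, cid, pname, region, pid} gives {(24, 31, 1, Atlas, rd, 12), (24, 31, 19, Lyra, rd, 6), (24, 31, 5, Omega, rd, 6), (24, 33, 1, Atlas, qa, 12), (24, 33, 19, Lyra, qa, 6), (24, 33, 5, Omega, qa, 6), (24, 35, 1, Atlas, qa, 12), (24, 35, 19, Lyra, qa, 6), (24, 35, 5, Omega, qa, 6), (24, 36, 1, Atlas, x3, 12), (24, 36, 19, Lyra, x3, 6), (24, 36, 5, Omega, x3, 6), (24, 5, 1, Atlas, cs, 12), (24, 5, 19, Lyra, cs, 6), (24, 5, 5, Omega, cs, 6), (24, 8, 1, Atlas, k1, 12), (24, 8, 19, Lyra, k1, 6), (24, 8, 5, Omega, k1, 6), (30, 36, 9, Zephyr, ops, 20)}.
Selection cid ≤ 11: {(24, 31, 1, Atlas, rd, 12), (24, 31, 5, Omega, rd, 6), (24, 33, 1, Atlas, qa, 12), (24, 33, 5, Omega, qa, 6), (24, 35, 1, Atlas, qa, 12), (24, 35, 5, Omega, qa, 6), (24, 36, 1, Atlas, x3, 12), (24, 36, 5, Omega, x3, 6), (24, 5, 1, Atlas, cs, 12), (24, 5, 5, Omega, cs, 6), (24, 8, 1, Atlas, k1, 12), (24, 8, 5, Omega, k1, 6), (30, 36, 9, Zephyr, ops, 20)}
π_{pid, cid} gives {(12, 1), (20, 9), (6, 5)} (10 duplicate(s) eliminated).

{(12, 1), (20, 9), (6, 5)}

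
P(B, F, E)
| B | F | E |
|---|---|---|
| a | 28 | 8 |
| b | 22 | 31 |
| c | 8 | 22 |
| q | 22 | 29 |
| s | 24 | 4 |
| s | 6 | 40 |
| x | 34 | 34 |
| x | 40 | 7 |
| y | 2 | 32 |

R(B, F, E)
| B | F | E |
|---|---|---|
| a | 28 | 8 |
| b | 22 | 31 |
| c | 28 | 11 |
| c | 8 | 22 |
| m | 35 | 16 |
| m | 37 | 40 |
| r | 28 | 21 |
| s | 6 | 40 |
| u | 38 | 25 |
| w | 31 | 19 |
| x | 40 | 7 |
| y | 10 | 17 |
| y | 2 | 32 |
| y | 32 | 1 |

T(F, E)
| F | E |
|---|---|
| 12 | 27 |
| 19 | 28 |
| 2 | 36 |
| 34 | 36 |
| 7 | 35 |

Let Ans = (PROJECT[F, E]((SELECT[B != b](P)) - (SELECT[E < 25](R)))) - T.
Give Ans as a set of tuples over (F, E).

Selection B != b: {(a, 28, 8), (c, 8, 22), (q, 22, 29), (s, 24, 4), (s, 6, 40), (x, 34, 34), (x, 40, 7), (y, 2, 32)}
Selection E < 25: {(a, 28, 8), (c, 28, 11), (c, 8, 22), (m, 35, 16), (r, 28, 21), (w, 31, 19), (x, 40, 7), (y, 10, 17), (y, 32, 1)}
Set difference of the two operands is {(q, 22, 29), (s, 24, 4), (s, 6, 40), (x, 34, 34), (y, 2, 32)}.
Projecting to F, E: {(2, 32), (22, 29), (24, 4), (34, 34), (6, 40)}
Set difference of the two operands is {(2, 32), (22, 29), (24, 4), (34, 34), (6, 40)}.

{(2, 32), (22, 29), (24, 4), (34, 34), (6, 40)}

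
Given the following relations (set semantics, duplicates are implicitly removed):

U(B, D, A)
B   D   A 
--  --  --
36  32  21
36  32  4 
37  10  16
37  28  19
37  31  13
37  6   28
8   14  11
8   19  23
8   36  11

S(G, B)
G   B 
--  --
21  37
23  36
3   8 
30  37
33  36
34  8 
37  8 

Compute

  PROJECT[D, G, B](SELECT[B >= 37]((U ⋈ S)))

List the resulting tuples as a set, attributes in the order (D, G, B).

{(10, 21, 37), (10, 30, 37), (28, 21, 37), (28, 30, 37), (31, 21, 37), (31, 30, 37), (6, 21, 37), (6, 30, 37)}

U ⋈ S (natural join on B): {(36, 32, 21, 23), (36, 32, 21, 33), (36, 32, 4, 23), (36, 32, 4, 33), (37, 10, 16, 21), (37, 10, 16, 30), (37, 28, 19, 21), (37, 28, 19, 30), (37, 31, 13, 21), (37, 31, 13, 30), (37, 6, 28, 21), (37, 6, 28, 30), (8, 14, 11, 3), (8, 14, 11, 34), (8, 14, 11, 37), (8, 19, 23, 3), (8, 19, 23, 34), (8, 19, 23, 37), (8, 36, 11, 3), (8, 36, 11, 34), (8, 36, 11, 37)}
Filtering on B >= 37 leaves {(37, 10, 16, 21), (37, 10, 16, 30), (37, 28, 19, 21), (37, 28, 19, 30), (37, 31, 13, 21), (37, 31, 13, 30), (37, 6, 28, 21), (37, 6, 28, 30)}.
Keep only column(s) D, G, B: {(10, 21, 37), (10, 30, 37), (28, 21, 37), (28, 30, 37), (31, 21, 37), (31, 30, 37), (6, 21, 37), (6, 30, 37)}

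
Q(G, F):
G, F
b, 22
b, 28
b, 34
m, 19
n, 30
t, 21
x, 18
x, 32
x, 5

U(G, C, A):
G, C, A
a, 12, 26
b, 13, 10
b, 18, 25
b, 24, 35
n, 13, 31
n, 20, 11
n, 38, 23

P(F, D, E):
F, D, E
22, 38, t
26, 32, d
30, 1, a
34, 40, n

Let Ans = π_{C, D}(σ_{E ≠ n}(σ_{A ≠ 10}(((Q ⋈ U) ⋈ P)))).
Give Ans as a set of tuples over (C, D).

{(13, 1), (18, 38), (20, 1), (24, 38), (38, 1)}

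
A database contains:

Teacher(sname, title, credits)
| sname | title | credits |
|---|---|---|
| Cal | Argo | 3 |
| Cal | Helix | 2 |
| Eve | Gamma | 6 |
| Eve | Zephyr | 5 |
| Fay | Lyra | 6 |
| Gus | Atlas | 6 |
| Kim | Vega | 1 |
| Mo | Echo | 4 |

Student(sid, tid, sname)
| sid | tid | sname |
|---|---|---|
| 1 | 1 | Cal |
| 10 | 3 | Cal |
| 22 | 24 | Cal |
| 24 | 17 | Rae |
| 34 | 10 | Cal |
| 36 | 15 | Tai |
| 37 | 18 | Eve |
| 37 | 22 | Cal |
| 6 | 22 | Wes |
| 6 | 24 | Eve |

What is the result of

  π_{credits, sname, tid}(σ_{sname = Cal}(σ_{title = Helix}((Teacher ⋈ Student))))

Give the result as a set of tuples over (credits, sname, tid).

Joining Teacher and Student on sname yields {(Cal, Argo, 3, 1, 1), (Cal, Argo, 3, 10, 3), (Cal, Argo, 3, 22, 24), (Cal, Argo, 3, 34, 10), (Cal, Argo, 3, 37, 22), (Cal, Helix, 2, 1, 1), (Cal, Helix, 2, 10, 3), (Cal, Helix, 2, 22, 24), (Cal, Helix, 2, 34, 10), (Cal, Helix, 2, 37, 22), (Eve, Gamma, 6, 37, 18), (Eve, Gamma, 6, 6, 24), (Eve, Zephyr, 5, 37, 18), (Eve, Zephyr, 5, 6, 24)}.
Apply σ_{title = Helix}; surviving tuples: {(Cal, Helix, 2, 1, 1), (Cal, Helix, 2, 10, 3), (Cal, Helix, 2, 22, 24), (Cal, Helix, 2, 34, 10), (Cal, Helix, 2, 37, 22)}
Apply σ_{sname = Cal}; surviving tuples: {(Cal, Helix, 2, 1, 1), (Cal, Helix, 2, 10, 3), (Cal, Helix, 2, 22, 24), (Cal, Helix, 2, 34, 10), (Cal, Helix, 2, 37, 22)}
π[credits, sname, tid]: project onto (credits, sname, tid) → {(2, Cal, 1), (2, Cal, 10), (2, Cal, 22), (2, Cal, 24), (2, Cal, 3)}

{(2, Cal, 1), (2, Cal, 10), (2, Cal, 22), (2, Cal, 24), (2, Cal, 3)}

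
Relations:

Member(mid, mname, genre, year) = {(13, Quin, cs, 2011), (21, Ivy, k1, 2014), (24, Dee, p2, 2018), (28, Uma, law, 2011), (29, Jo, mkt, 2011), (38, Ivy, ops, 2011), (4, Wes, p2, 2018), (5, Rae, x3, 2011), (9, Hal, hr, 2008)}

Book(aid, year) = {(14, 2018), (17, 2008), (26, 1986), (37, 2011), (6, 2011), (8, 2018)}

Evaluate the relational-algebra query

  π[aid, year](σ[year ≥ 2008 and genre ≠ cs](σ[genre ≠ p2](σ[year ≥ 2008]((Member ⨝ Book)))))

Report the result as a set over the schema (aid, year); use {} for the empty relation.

{(17, 2008), (37, 2011), (6, 2011)}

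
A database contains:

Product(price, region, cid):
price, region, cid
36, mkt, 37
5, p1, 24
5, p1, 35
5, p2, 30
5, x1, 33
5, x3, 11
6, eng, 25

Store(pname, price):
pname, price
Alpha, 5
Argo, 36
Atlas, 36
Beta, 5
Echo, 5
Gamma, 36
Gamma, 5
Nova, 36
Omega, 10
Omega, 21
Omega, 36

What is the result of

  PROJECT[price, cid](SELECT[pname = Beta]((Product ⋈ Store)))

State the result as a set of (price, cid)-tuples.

Product ⋈ Store (natural join on price): {(36, mkt, 37, Argo), (36, mkt, 37, Atlas), (36, mkt, 37, Gamma), (36, mkt, 37, Nova), (36, mkt, 37, Omega), (5, p1, 24, Alpha), (5, p1, 24, Beta), (5, p1, 24, Echo), (5, p1, 24, Gamma), (5, p1, 35, Alpha), (5, p1, 35, Beta), (5, p1, 35, Echo), (5, p1, 35, Gamma), (5, p2, 30, Alpha), (5, p2, 30, Beta), (5, p2, 30, Echo), (5, p2, 30, Gamma), (5, x1, 33, Alpha), (5, x1, 33, Beta), (5, x1, 33, Echo), (5, x1, 33, Gamma), (5, x3, 11, Alpha), (5, x3, 11, Beta), (5, x3, 11, Echo), (5, x3, 11, Gamma)}
Apply σ_{pname = Beta}; surviving tuples: {(5, p1, 24, Beta), (5, p1, 35, Beta), (5, p2, 30, Beta), (5, x1, 33, Beta), (5, x3, 11, Beta)}
Projecting to price, cid: {(5, 11), (5, 24), (5, 30), (5, 33), (5, 35)}

{(5, 11), (5, 24), (5, 30), (5, 33), (5, 35)}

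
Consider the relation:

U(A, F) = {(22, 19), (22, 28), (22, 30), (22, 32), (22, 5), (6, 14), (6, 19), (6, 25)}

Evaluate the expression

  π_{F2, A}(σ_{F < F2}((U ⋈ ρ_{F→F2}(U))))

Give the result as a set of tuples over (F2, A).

{(19, 22), (19, 6), (25, 6), (28, 22), (30, 22), (32, 22)}

ρ[F→F2]: schema becomes (A, F2); tuples unchanged.
U ⋈ ρ_{F→F2}(U) (natural join on A): {(22, 19, 19), (22, 19, 28), (22, 19, 30), (22, 19, 32), (22, 19, 5), (22, 28, 19), (22, 28, 28), (22, 28, 30), (22, 28, 32), (22, 28, 5), (22, 30, 19), (22, 30, 28), (22, 30, 30), (22, 30, 32), (22, 30, 5), (22, 32, 19), (22, 32, 28), (22, 32, 30), (22, 32, 32), (22, 32, 5), (22, 5, 19), (22, 5, 28), (22, 5, 30), (22, 5, 32), (22, 5, 5), (6, 14, 14), (6, 14, 19), (6, 14, 25), (6, 19, 14), (6, 19, 19), (6, 19, 25), (6, 25, 14), (6, 25, 19), (6, 25, 25)}
Filtering on F < F2 leaves {(22, 19, 28), (22, 19, 30), (22, 19, 32), (22, 28, 30), (22, 28, 32), (22, 30, 32), (22, 5, 19), (22, 5, 28), (22, 5, 30), (22, 5, 32), (6, 14, 19), (6, 14, 25), (6, 19, 25)}.
π_{F2, A} gives {(19, 22), (19, 6), (25, 6), (28, 22), (30, 22), (32, 22)} (7 duplicate(s) eliminated).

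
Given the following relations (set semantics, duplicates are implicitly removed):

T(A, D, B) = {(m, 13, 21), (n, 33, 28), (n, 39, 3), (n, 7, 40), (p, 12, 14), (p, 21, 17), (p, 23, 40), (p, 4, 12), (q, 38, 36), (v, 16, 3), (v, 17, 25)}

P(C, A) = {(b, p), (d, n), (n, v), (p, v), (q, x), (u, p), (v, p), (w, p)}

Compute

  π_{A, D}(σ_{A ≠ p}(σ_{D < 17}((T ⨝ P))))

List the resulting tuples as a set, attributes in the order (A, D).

Joining T and P on A yields {(n, 33, 28, d), (n, 39, 3, d), (n, 7, 40, d), (p, 12, 14, b), (p, 12, 14, u), (p, 12, 14, v), (p, 12, 14, w), (p, 21, 17, b), (p, 21, 17, u), (p, 21, 17, v), (p, 21, 17, w), (p, 23, 40, b), (p, 23, 40, u), (p, 23, 40, v), (p, 23, 40, w), (p, 4, 12, b), (p, 4, 12, u), (p, 4, 12, v), (p, 4, 12, w), (v, 16, 3, n), (v, 16, 3, p), (v, 17, 25, n), (v, 17, 25, p)}.
Apply σ_{D < 17}; surviving tuples: {(n, 7, 40, d), (p, 12, 14, b), (p, 12, 14, u), (p, 12, 14, v), (p, 12, 14, w), (p, 4, 12, b), (p, 4, 12, u), (p, 4, 12, v), (p, 4, 12, w), (v, 16, 3, n), (v, 16, 3, p)}
Apply σ_{A ≠ p}; surviving tuples: {(n, 7, 40, d), (v, 16, 3, n), (v, 16, 3, p)}
Projecting to A, D (1 duplicate(s) eliminated): {(n, 7), (v, 16)}

{(n, 7), (v, 16)}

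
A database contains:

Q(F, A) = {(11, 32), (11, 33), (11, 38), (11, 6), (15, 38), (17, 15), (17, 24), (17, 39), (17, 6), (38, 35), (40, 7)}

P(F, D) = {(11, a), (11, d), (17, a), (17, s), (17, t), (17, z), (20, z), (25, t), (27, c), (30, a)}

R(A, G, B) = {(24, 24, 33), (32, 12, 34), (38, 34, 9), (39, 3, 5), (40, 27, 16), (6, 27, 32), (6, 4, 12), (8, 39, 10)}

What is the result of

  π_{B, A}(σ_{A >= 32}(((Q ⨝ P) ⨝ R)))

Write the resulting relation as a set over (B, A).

Natural join on F: {(11, 32, a), (11, 32, d), (11, 33, a), (11, 33, d), (11, 38, a), (11, 38, d), (11, 6, a), (11, 6, d), (17, 15, a), (17, 15, s), (17, 15, t), (17, 15, z), (17, 24, a), (17, 24, s), (17, 24, t), (17, 24, z), (17, 39, a), (17, 39, s), (17, 39, t), (17, 39, z), (17, 6, a), (17, 6, s), (17, 6, t), (17, 6, z)}
Natural join on A: {(11, 32, a, 12, 34), (11, 32, d, 12, 34), (11, 38, a, 34, 9), (11, 38, d, 34, 9), (11, 6, a, 27, 32), (11, 6, a, 4, 12), (11, 6, d, 27, 32), (11, 6, d, 4, 12), (17, 24, a, 24, 33), (17, 24, s, 24, 33), (17, 24, t, 24, 33), (17, 24, z, 24, 33), (17, 39, a, 3, 5), (17, 39, s, 3, 5), (17, 39, t, 3, 5), (17, 39, z, 3, 5), (17, 6, a, 27, 32), (17, 6, a, 4, 12), (17, 6, s, 27, 32), (17, 6, s, 4, 12), (17, 6, t, 27, 32), (17, 6, t, 4, 12), (17, 6, z, 27, 32), (17, 6, z, 4, 12)}
Filtering on A >= 32 leaves {(11, 32, a, 12, 34), (11, 32, d, 12, 34), (11, 38, a, 34, 9), (11, 38, d, 34, 9), (17, 39, a, 3, 5), (17, 39, s, 3, 5), (17, 39, t, 3, 5), (17, 39, z, 3, 5)}.
Keep only column(s) B, A (5 duplicate(s) eliminated): {(34, 32), (5, 39), (9, 38)}

{(34, 32), (5, 39), (9, 38)}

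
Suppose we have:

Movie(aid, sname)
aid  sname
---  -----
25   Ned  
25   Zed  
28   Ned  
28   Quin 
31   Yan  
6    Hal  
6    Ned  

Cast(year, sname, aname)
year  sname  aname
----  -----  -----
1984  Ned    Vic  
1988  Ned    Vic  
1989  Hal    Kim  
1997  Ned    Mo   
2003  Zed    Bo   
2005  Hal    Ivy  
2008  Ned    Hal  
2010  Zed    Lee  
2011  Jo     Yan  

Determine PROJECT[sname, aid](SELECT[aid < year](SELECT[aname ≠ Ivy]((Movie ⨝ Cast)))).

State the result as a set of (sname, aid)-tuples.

Movie ⋈ Cast (natural join on sname): {(25, Ned, 1984, Vic), (25, Ned, 1988, Vic), (25, Ned, 1997, Mo), (25, Ned, 2008, Hal), (25, Zed, 2003, Bo), (25, Zed, 2010, Lee), (28, Ned, 1984, Vic), (28, Ned, 1988, Vic), (28, Ned, 1997, Mo), (28, Ned, 2008, Hal), (6, Hal, 1989, Kim), (6, Hal, 2005, Ivy), (6, Ned, 1984, Vic), (6, Ned, 1988, Vic), (6, Ned, 1997, Mo), (6, Ned, 2008, Hal)}
σ[aname ≠ Ivy]: keep tuples satisfying aname ≠ Ivy → {(25, Ned, 1984, Vic), (25, Ned, 1988, Vic), (25, Ned, 1997, Mo), (25, Ned, 2008, Hal), (25, Zed, 2003, Bo), (25, Zed, 2010, Lee), (28, Ned, 1984, Vic), (28, Ned, 1988, Vic), (28, Ned, 1997, Mo), (28, Ned, 2008, Hal), (6, Hal, 1989, Kim), (6, Ned, 1984, Vic), (6, Ned, 1988, Vic), (6, Ned, 1997, Mo), (6, Ned, 2008, Hal)}
σ[aid < year]: keep tuples satisfying aid < year → {(25, Ned, 1984, Vic), (25, Ned, 1988, Vic), (25, Ned, 1997, Mo), (25, Ned, 2008, Hal), (25, Zed, 2003, Bo), (25, Zed, 2010, Lee), (28, Ned, 1984, Vic), (28, Ned, 1988, Vic), (28, Ned, 1997, Mo), (28, Ned, 2008, Hal), (6, Hal, 1989, Kim), (6, Ned, 1984, Vic), (6, Ned, 1988, Vic), (6, Ned, 1997, Mo), (6, Ned, 2008, Hal)}
Projecting to sname, aid (10 duplicate(s) eliminated): {(Hal, 6), (Ned, 25), (Ned, 28), (Ned, 6), (Zed, 25)}

{(Hal, 6), (Ned, 25), (Ned, 28), (Ned, 6), (Zed, 25)}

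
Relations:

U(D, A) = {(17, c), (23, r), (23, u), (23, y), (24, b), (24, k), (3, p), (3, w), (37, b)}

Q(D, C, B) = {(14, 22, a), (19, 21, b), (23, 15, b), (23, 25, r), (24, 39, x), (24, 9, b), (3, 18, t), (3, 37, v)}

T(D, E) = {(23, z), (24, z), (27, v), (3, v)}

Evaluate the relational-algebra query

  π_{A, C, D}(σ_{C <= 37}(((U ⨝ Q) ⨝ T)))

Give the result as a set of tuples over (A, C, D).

{(b, 9, 24), (k, 9, 24), (p, 18, 3), (p, 37, 3), (r, 15, 23), (r, 25, 23), (u, 15, 23), (u, 25, 23), (w, 18, 3), (w, 37, 3), (y, 15, 23), (y, 25, 23)}

Natural join on D: {(23, r, 15, b), (23, r, 25, r), (23, u, 15, b), (23, u, 25, r), (23, y, 15, b), (23, y, 25, r), (24, b, 39, x), (24, b, 9, b), (24, k, 39, x), (24, k, 9, b), (3, p, 18, t), (3, p, 37, v), (3, w, 18, t), (3, w, 37, v)}
Natural join on D: {(23, r, 15, b, z), (23, r, 25, r, z), (23, u, 15, b, z), (23, u, 25, r, z), (23, y, 15, b, z), (23, y, 25, r, z), (24, b, 39, x, z), (24, b, 9, b, z), (24, k, 39, x, z), (24, k, 9, b, z), (3, p, 18, t, v), (3, p, 37, v, v), (3, w, 18, t, v), (3, w, 37, v, v)}
Filtering on C <= 37 leaves {(23, r, 15, b, z), (23, r, 25, r, z), (23, u, 15, b, z), (23, u, 25, r, z), (23, y, 15, b, z), (23, y, 25, r, z), (24, b, 9, b, z), (24, k, 9, b, z), (3, p, 18, t, v), (3, p, 37, v, v), (3, w, 18, t, v), (3, w, 37, v, v)}.
π[A, C, D]: project onto (A, C, D) → {(b, 9, 24), (k, 9, 24), (p, 18, 3), (p, 37, 3), (r, 15, 23), (r, 25, 23), (u, 15, 23), (u, 25, 23), (w, 18, 3), (w, 37, 3), (y, 15, 23), (y, 25, 23)}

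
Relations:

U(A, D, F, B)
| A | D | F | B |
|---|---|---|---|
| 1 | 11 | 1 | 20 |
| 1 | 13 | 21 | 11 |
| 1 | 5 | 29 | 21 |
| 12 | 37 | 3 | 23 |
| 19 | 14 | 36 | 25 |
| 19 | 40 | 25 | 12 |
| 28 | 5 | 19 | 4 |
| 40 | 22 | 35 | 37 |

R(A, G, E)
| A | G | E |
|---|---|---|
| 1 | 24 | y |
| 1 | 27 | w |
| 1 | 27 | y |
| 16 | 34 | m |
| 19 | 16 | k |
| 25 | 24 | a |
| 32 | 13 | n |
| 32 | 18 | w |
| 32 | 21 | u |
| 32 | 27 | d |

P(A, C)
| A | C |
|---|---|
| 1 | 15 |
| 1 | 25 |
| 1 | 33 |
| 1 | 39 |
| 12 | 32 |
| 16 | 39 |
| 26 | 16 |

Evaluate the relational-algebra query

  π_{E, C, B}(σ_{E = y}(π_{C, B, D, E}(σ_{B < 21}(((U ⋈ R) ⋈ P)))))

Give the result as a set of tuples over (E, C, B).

{(y, 15, 11), (y, 15, 20), (y, 25, 11), (y, 25, 20), (y, 33, 11), (y, 33, 20), (y, 39, 11), (y, 39, 20)}

Natural join on A: {(1, 11, 1, 20, 24, y), (1, 11, 1, 20, 27, w), (1, 11, 1, 20, 27, y), (1, 13, 21, 11, 24, y), (1, 13, 21, 11, 27, w), (1, 13, 21, 11, 27, y), (1, 5, 29, 21, 24, y), (1, 5, 29, 21, 27, w), (1, 5, 29, 21, 27, y), (19, 14, 36, 25, 16, k), (19, 40, 25, 12, 16, k)}
Natural join on A: {(1, 11, 1, 20, 24, y, 15), (1, 11, 1, 20, 24, y, 25), (1, 11, 1, 20, 24, y, 33), (1, 11, 1, 20, 24, y, 39), (1, 11, 1, 20, 27, w, 15), (1, 11, 1, 20, 27, w, 25), (1, 11, 1, 20, 27, w, 33), (1, 11, 1, 20, 27, w, 39), (1, 11, 1, 20, 27, y, 15), (1, 11, 1, 20, 27, y, 25), (1, 11, 1, 20, 27, y, 33), (1, 11, 1, 20, 27, y, 39), (1, 13, 21, 11, 24, y, 15), (1, 13, 21, 11, 24, y, 25), (1, 13, 21, 11, 24, y, 33), (1, 13, 21, 11, 24, y, 39), (1, 13, 21, 11, 27, w, 15), (1, 13, 21, 11, 27, w, 25), (1, 13, 21, 11, 27, w, 33), (1, 13, 21, 11, 27, w, 39), (1, 13, 21, 11, 27, y, 15), (1, 13, 21, 11, 27, y, 25), (1, 13, 21, 11, 27, y, 33), (1, 13, 21, 11, 27, y, 39), (1, 5, 29, 21, 24, y, 15), (1, 5, 29, 21, 24, y, 25), (1, 5, 29, 21, 24, y, 33), (1, 5, 29, 21, 24, y, 39), (1, 5, 29, 21, 27, w, 15), (1, 5, 29, 21, 27, w, 25), (1, 5, 29, 21, 27, w, 33), (1, 5, 29, 21, 27, w, 39), (1, 5, 29, 21, 27, y, 15), (1, 5, 29, 21, 27, y, 25), (1, 5, 29, 21, 27, y, 33), (1, 5, 29, 21, 27, y, 39)}
Apply σ_{B < 21}; surviving tuples: {(1, 11, 1, 20, 24, y, 15), (1, 11, 1, 20, 24, y, 25), (1, 11, 1, 20, 24, y, 33), (1, 11, 1, 20, 24, y, 39), (1, 11, 1, 20, 27, w, 15), (1, 11, 1, 20, 27, w, 25), (1, 11, 1, 20, 27, w, 33), (1, 11, 1, 20, 27, w, 39), (1, 11, 1, 20, 27, y, 15), (1, 11, 1, 20, 27, y, 25), (1, 11, 1, 20, 27, y, 33), (1, 11, 1, 20, 27, y, 39), (1, 13, 21, 11, 24, y, 15), (1, 13, 21, 11, 24, y, 25), (1, 13, 21, 11, 24, y, 33), (1, 13, 21, 11, 24, y, 39), (1, 13, 21, 11, 27, w, 15), (1, 13, 21, 11, 27, w, 25), (1, 13, 21, 11, 27, w, 33), (1, 13, 21, 11, 27, w, 39), (1, 13, 21, 11, 27, y, 15), (1, 13, 21, 11, 27, y, 25), (1, 13, 21, 11, 27, y, 33), (1, 13, 21, 11, 27, y, 39)}
Keep only column(s) C, B, D, E (8 duplicate(s) eliminated): {(15, 11, 13, w), (15, 11, 13, y), (15, 20, 11, w), (15, 20, 11, y), (25, 11, 13, w), (25, 11, 13, y), (25, 20, 11, w), (25, 20, 11, y), (33, 11, 13, w), (33, 11, 13, y), (33, 20, 11, w), (33, 20, 11, y), (39, 11, 13, w), (39, 11, 13, y), (39, 20, 11, w), (39, 20, 11, y)}
Apply σ_{E = y}; surviving tuples: {(15, 11, 13, y), (15, 20, 11, y), (25, 11, 13, y), (25, 20, 11, y), (33, 11, 13, y), (33, 20, 11, y), (39, 11, 13, y), (39, 20, 11, y)}
Keep only column(s) E, C, B: {(y, 15, 11), (y, 15, 20), (y, 25, 11), (y, 25, 20), (y, 33, 11), (y, 33, 20), (y, 39, 11), (y, 39, 20)}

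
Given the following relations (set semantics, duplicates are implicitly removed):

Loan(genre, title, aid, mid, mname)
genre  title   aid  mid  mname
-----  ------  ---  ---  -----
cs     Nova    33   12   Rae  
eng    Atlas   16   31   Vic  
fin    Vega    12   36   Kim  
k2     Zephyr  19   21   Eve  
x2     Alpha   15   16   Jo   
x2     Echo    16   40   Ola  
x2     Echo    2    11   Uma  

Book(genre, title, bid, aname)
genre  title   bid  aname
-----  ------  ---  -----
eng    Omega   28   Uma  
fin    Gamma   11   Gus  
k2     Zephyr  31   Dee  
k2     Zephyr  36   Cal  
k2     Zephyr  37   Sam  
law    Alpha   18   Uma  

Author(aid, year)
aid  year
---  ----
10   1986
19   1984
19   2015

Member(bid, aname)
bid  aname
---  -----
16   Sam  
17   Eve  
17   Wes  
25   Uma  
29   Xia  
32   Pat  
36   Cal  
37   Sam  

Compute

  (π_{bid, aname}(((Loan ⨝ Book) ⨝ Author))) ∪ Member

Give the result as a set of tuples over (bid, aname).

Natural join on genre, title: {(k2, Zephyr, 19, 21, Eve, 31, Dee), (k2, Zephyr, 19, 21, Eve, 36, Cal), (k2, Zephyr, 19, 21, Eve, 37, Sam)}
Natural join on aid: {(k2, Zephyr, 19, 21, Eve, 31, Dee, 1984), (k2, Zephyr, 19, 21, Eve, 31, Dee, 2015), (k2, Zephyr, 19, 21, Eve, 36, Cal, 1984), (k2, Zephyr, 19, 21, Eve, 36, Cal, 2015), (k2, Zephyr, 19, 21, Eve, 37, Sam, 1984), (k2, Zephyr, 19, 21, Eve, 37, Sam, 2015)}
Keep only column(s) bid, aname (3 duplicate(s) eliminated): {(31, Dee), (36, Cal), (37, Sam)}
Taking the union: {(16, Sam), (17, Eve), (17, Wes), (25, Uma), (29, Xia), (31, Dee), (32, Pat), (36, Cal), (37, Sam)}

{(16, Sam), (17, Eve), (17, Wes), (25, Uma), (29, Xia), (31, Dee), (32, Pat), (36, Cal), (37, Sam)}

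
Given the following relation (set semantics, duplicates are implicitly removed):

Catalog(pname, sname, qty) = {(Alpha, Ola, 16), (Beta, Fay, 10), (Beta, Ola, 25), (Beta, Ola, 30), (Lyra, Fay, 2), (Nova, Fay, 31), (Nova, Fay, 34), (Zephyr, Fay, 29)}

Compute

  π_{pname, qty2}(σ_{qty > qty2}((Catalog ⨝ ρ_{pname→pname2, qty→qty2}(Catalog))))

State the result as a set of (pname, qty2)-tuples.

{(Beta, 16), (Beta, 2), (Beta, 25), (Nova, 10), (Nova, 2), (Nova, 29), (Nova, 31), (Zephyr, 10), (Zephyr, 2)}

ρ[pname→pname2, qty→qty2]: schema becomes (pname2, sname, qty2); tuples unchanged.
Catalog ⋈ ρ_{pname→pname2, qty→qty2}(Catalog) (natural join on sname): {(Alpha, Ola, 16, Alpha, 16), (Alpha, Ola, 16, Beta, 25), (Alpha, Ola, 16, Beta, 30), (Beta, Fay, 10, Beta, 10), (Beta, Fay, 10, Lyra, 2), (Beta, Fay, 10, Nova, 31), (Beta, Fay, 10, Nova, 34), (Beta, Fay, 10, Zephyr, 29), (Beta, Ola, 25, Alpha, 16), (Beta, Ola, 25, Beta, 25), (Beta, Ola, 25, Beta, 30), (Beta, Ola, 30, Alpha, 16), (Beta, Ola, 30, Beta, 25), (Beta, Ola, 30, Beta, 30), (Lyra, Fay, 2, Beta, 10), (Lyra, Fay, 2, Lyra, 2), (Lyra, Fay, 2, Nova, 31), (Lyra, Fay, 2, Nova, 34), (Lyra, Fay, 2, Zephyr, 29), (Nova, Fay, 31, Beta, 10), (Nova, Fay, 31, Lyra, 2), (Nova, Fay, 31, Nova, 31), (Nova, Fay, 31, Nova, 34), (Nova, Fay, 31, Zephyr, 29), (Nova, Fay, 34, Beta, 10), (Nova, Fay, 34, Lyra, 2), (Nova, Fay, 34, Nova, 31), (Nova, Fay, 34, Nova, 34), (Nova, Fay, 34, Zephyr, 29), (Zephyr, Fay, 29, Beta, 10), (Zephyr, Fay, 29, Lyra, 2), (Zephyr, Fay, 29, Nova, 31), (Zephyr, Fay, 29, Nova, 34), (Zephyr, Fay, 29, Zephyr, 29)}
Apply σ_{qty > qty2}; surviving tuples: {(Beta, Fay, 10, Lyra, 2), (Beta, Ola, 25, Alpha, 16), (Beta, Ola, 30, Alpha, 16), (Beta, Ola, 30, Beta, 25), (Nova, Fay, 31, Beta, 10), (Nova, Fay, 31, Lyra, 2), (Nova, Fay, 31, Zephyr, 29), (Nova, Fay, 34, Beta, 10), (Nova, Fay, 34, Lyra, 2), (Nova, Fay, 34, Nova, 31), (Nova, Fay, 34, Zephyr, 29), (Zephyr, Fay, 29, Beta, 10), (Zephyr, Fay, 29, Lyra, 2)}
Projecting to pname, qty2 (4 duplicate(s) eliminated): {(Beta, 16), (Beta, 2), (Beta, 25), (Nova, 10), (Nova, 2), (Nova, 29), (Nova, 31), (Zephyr, 10), (Zephyr, 2)}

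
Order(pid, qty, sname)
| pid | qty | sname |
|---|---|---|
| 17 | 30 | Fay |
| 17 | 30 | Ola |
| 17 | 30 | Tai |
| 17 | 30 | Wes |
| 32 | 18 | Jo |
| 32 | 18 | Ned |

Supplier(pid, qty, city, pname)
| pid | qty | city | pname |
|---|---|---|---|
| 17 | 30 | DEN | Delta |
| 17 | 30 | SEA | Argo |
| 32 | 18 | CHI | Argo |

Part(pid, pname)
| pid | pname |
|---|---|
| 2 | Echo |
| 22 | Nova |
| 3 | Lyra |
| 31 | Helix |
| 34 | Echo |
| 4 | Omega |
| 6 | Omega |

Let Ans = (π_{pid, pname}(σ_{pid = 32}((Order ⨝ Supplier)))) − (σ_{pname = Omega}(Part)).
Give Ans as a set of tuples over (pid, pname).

Order ⋈ Supplier (natural join on pid, qty): {(17, 30, Fay, DEN, Delta), (17, 30, Fay, SEA, Argo), (17, 30, Ola, DEN, Delta), (17, 30, Ola, SEA, Argo), (17, 30, Tai, DEN, Delta), (17, 30, Tai, SEA, Argo), (17, 30, Wes, DEN, Delta), (17, 30, Wes, SEA, Argo), (32, 18, Jo, CHI, Argo), (32, 18, Ned, CHI, Argo)}
Filtering on pid = 32 leaves {(32, 18, Jo, CHI, Argo), (32, 18, Ned, CHI, Argo)}.
Keep only column(s) pid, pname (1 duplicate(s) eliminated): {(32, Argo)}
Filtering on pname = Omega leaves {(4, Omega), (6, Omega)}.
Taking the difference: {(32, Argo)}

{(32, Argo)}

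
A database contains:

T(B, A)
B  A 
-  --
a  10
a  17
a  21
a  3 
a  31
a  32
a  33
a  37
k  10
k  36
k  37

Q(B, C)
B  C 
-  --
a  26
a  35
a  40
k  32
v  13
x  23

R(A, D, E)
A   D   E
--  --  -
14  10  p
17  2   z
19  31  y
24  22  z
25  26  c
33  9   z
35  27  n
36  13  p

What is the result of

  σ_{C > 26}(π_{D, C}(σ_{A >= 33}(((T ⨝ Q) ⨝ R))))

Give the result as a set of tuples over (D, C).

Natural join on B: {(a, 10, 26), (a, 10, 35), (a, 10, 40), (a, 17, 26), (a, 17, 35), (a, 17, 40), (a, 21, 26), (a, 21, 35), (a, 21, 40), (a, 3, 26), (a, 3, 35), (a, 3, 40), (a, 31, 26), (a, 31, 35), (a, 31, 40), (a, 32, 26), (a, 32, 35), (a, 32, 40), (a, 33, 26), (a, 33, 35), (a, 33, 40), (a, 37, 26), (a, 37, 35), (a, 37, 40), (k, 10, 32), (k, 36, 32), (k, 37, 32)}
Natural join on A: {(a, 17, 26, 2, z), (a, 17, 35, 2, z), (a, 17, 40, 2, z), (a, 33, 26, 9, z), (a, 33, 35, 9, z), (a, 33, 40, 9, z), (k, 36, 32, 13, p)}
Selection A >= 33: {(a, 33, 26, 9, z), (a, 33, 35, 9, z), (a, 33, 40, 9, z), (k, 36, 32, 13, p)}
π_{D, C} gives {(13, 32), (9, 26), (9, 35), (9, 40)}.
Selection C > 26: {(13, 32), (9, 35), (9, 40)}

{(13, 32), (9, 35), (9, 40)}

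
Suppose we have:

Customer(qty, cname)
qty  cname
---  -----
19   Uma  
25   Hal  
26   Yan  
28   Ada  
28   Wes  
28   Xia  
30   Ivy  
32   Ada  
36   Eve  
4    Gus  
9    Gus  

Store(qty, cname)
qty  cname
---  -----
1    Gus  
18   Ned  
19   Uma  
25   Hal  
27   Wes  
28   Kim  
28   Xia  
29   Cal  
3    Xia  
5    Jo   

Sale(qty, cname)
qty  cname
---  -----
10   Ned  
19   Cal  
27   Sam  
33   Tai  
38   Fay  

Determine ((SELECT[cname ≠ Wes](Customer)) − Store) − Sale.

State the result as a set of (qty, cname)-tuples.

Filtering on cname ≠ Wes leaves {(19, Uma), (25, Hal), (26, Yan), (28, Ada), (28, Xia), (30, Ivy), (32, Ada), (36, Eve), (4, Gus), (9, Gus)}.
Difference: {(19, Uma), (25, Hal), (26, Yan), (28, Ada), (28, Xia), (30, Ivy), (32, Ada), (36, Eve), (4, Gus), (9, Gus)} with {(1, Gus), (18, Ned), (19, Uma), (25, Hal), (27, Wes), (28, Kim), (28, Xia), (29, Cal), (3, Xia), (5, Jo)} → {(26, Yan), (28, Ada), (30, Ivy), (32, Ada), (36, Eve), (4, Gus), (9, Gus)}
Difference: {(26, Yan), (28, Ada), (30, Ivy), (32, Ada), (36, Eve), (4, Gus), (9, Gus)} with {(10, Ned), (19, Cal), (27, Sam), (33, Tai), (38, Fay)} → {(26, Yan), (28, Ada), (30, Ivy), (32, Ada), (36, Eve), (4, Gus), (9, Gus)}

{(26, Yan), (28, Ada), (30, Ivy), (32, Ada), (36, Eve), (4, Gus), (9, Gus)}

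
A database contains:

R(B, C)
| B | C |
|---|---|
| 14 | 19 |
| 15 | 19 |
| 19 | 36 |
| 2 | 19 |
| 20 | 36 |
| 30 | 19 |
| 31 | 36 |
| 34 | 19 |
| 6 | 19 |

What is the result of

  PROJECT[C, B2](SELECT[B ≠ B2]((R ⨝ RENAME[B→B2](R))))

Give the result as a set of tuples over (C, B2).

{(19, 14), (19, 15), (19, 2), (19, 30), (19, 34), (19, 6), (36, 19), (36, 20), (36, 31)}

ρ[B→B2]: schema becomes (B2, C); tuples unchanged.
Joining R and RENAME[B→B2](R) on C yields {(14, 19, 14), (14, 19, 15), (14, 19, 2), (14, 19, 30), (14, 19, 34), (14, 19, 6), (15, 19, 14), (15, 19, 15), (15, 19, 2), (15, 19, 30), (15, 19, 34), (15, 19, 6), (19, 36, 19), (19, 36, 20), (19, 36, 31), (2, 19, 14), (2, 19, 15), (2, 19, 2), (2, 19, 30), (2, 19, 34), (2, 19, 6), (20, 36, 19), (20, 36, 20), (20, 36, 31), (30, 19, 14), (30, 19, 15), (30, 19, 2), (30, 19, 30), (30, 19, 34), (30, 19, 6), (31, 36, 19), (31, 36, 20), (31, 36, 31), (34, 19, 14), (34, 19, 15), (34, 19, 2), (34, 19, 30), (34, 19, 34), (34, 19, 6), (6, 19, 14), (6, 19, 15), (6, 19, 2), (6, 19, 30), (6, 19, 34), (6, 19, 6)}.
σ[B ≠ B2]: keep tuples satisfying B ≠ B2 → {(14, 19, 15), (14, 19, 2), (14, 19, 30), (14, 19, 34), (14, 19, 6), (15, 19, 14), (15, 19, 2), (15, 19, 30), (15, 19, 34), (15, 19, 6), (19, 36, 20), (19, 36, 31), (2, 19, 14), (2, 19, 15), (2, 19, 30), (2, 19, 34), (2, 19, 6), (20, 36, 19), (20, 36, 31), (30, 19, 14), (30, 19, 15), (30, 19, 2), (30, 19, 34), (30, 19, 6), (31, 36, 19), (31, 36, 20), (34, 19, 14), (34, 19, 15), (34, 19, 2), (34, 19, 30), (34, 19, 6), (6, 19, 14), (6, 19, 15), (6, 19, 2), (6, 19, 30), (6, 19, 34)}
π[C, B2]: project onto (C, B2) (27 duplicate(s) eliminated) → {(19, 14), (19, 15), (19, 2), (19, 30), (19, 34), (19, 6), (36, 19), (36, 20), (36, 31)}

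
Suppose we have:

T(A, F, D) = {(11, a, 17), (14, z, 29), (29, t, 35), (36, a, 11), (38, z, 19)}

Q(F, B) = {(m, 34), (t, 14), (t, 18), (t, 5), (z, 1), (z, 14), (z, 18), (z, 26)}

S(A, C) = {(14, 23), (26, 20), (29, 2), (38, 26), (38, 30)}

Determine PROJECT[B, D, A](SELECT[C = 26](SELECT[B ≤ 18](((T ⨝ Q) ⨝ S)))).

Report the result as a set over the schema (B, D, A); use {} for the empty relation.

T ⋈ Q (natural join on F): {(14, z, 29, 1), (14, z, 29, 14), (14, z, 29, 18), (14, z, 29, 26), (29, t, 35, 14), (29, t, 35, 18), (29, t, 35, 5), (38, z, 19, 1), (38, z, 19, 14), (38, z, 19, 18), (38, z, 19, 26)}
(T ⨝ Q) ⋈ S (natural join on A): {(14, z, 29, 1, 23), (14, z, 29, 14, 23), (14, z, 29, 18, 23), (14, z, 29, 26, 23), (29, t, 35, 14, 2), (29, t, 35, 18, 2), (29, t, 35, 5, 2), (38, z, 19, 1, 26), (38, z, 19, 1, 30), (38, z, 19, 14, 26), (38, z, 19, 14, 30), (38, z, 19, 18, 26), (38, z, 19, 18, 30), (38, z, 19, 26, 26), (38, z, 19, 26, 30)}
Filtering on B ≤ 18 leaves {(14, z, 29, 1, 23), (14, z, 29, 14, 23), (14, z, 29, 18, 23), (29, t, 35, 14, 2), (29, t, 35, 18, 2), (29, t, 35, 5, 2), (38, z, 19, 1, 26), (38, z, 19, 1, 30), (38, z, 19, 14, 26), (38, z, 19, 14, 30), (38, z, 19, 18, 26), (38, z, 19, 18, 30)}.
Filtering on C = 26 leaves {(38, z, 19, 1, 26), (38, z, 19, 14, 26), (38, z, 19, 18, 26)}.
π[B, D, A]: project onto (B, D, A) → {(1, 19, 38), (14, 19, 38), (18, 19, 38)}

{(1, 19, 38), (14, 19, 38), (18, 19, 38)}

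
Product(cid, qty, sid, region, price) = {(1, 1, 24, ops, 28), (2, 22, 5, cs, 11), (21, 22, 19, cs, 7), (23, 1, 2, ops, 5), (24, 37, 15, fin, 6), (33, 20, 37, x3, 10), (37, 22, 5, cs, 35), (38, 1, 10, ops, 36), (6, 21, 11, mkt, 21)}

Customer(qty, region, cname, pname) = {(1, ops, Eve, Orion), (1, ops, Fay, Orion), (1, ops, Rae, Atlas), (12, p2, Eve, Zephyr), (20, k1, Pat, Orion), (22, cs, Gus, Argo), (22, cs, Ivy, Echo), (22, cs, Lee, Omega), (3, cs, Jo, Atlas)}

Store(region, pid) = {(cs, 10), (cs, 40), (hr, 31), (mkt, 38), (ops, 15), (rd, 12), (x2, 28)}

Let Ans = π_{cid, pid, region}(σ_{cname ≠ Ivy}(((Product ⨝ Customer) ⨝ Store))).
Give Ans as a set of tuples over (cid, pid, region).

{(1, 15, ops), (2, 10, cs), (2, 40, cs), (21, 10, cs), (21, 40, cs), (23, 15, ops), (37, 10, cs), (37, 40, cs), (38, 15, ops)}

Natural join on qty, region: {(1, 1, 24, ops, 28, Eve, Orion), (1, 1, 24, ops, 28, Fay, Orion), (1, 1, 24, ops, 28, Rae, Atlas), (2, 22, 5, cs, 11, Gus, Argo), (2, 22, 5, cs, 11, Ivy, Echo), (2, 22, 5, cs, 11, Lee, Omega), (21, 22, 19, cs, 7, Gus, Argo), (21, 22, 19, cs, 7, Ivy, Echo), (21, 22, 19, cs, 7, Lee, Omega), (23, 1, 2, ops, 5, Eve, Orion), (23, 1, 2, ops, 5, Fay, Orion), (23, 1, 2, ops, 5, Rae, Atlas), (37, 22, 5, cs, 35, Gus, Argo), (37, 22, 5, cs, 35, Ivy, Echo), (37, 22, 5, cs, 35, Lee, Omega), (38, 1, 10, ops, 36, Eve, Orion), (38, 1, 10, ops, 36, Fay, Orion), (38, 1, 10, ops, 36, Rae, Atlas)}
Natural join on region: {(1, 1, 24, ops, 28, Eve, Orion, 15), (1, 1, 24, ops, 28, Fay, Orion, 15), (1, 1, 24, ops, 28, Rae, Atlas, 15), (2, 22, 5, cs, 11, Gus, Argo, 10), (2, 22, 5, cs, 11, Gus, Argo, 40), (2, 22, 5, cs, 11, Ivy, Echo, 10), (2, 22, 5, cs, 11, Ivy, Echo, 40), (2, 22, 5, cs, 11, Lee, Omega, 10), (2, 22, 5, cs, 11, Lee, Omega, 40), (21, 22, 19, cs, 7, Gus, Argo, 10), (21, 22, 19, cs, 7, Gus, Argo, 40), (21, 22, 19, cs, 7, Ivy, Echo, 10), (21, 22, 19, cs, 7, Ivy, Echo, 40), (21, 22, 19, cs, 7, Lee, Omega, 10), (21, 22, 19, cs, 7, Lee, Omega, 40), (23, 1, 2, ops, 5, Eve, Orion, 15), (23, 1, 2, ops, 5, Fay, Orion, 15), (23, 1, 2, ops, 5, Rae, Atlas, 15), (37, 22, 5, cs, 35, Gus, Argo, 10), (37, 22, 5, cs, 35, Gus, Argo, 40), (37, 22, 5, cs, 35, Ivy, Echo, 10), (37, 22, 5, cs, 35, Ivy, Echo, 40), (37, 22, 5, cs, 35, Lee, Omega, 10), (37, 22, 5, cs, 35, Lee, Omega, 40), (38, 1, 10, ops, 36, Eve, Orion, 15), (38, 1, 10, ops, 36, Fay, Orion, 15), (38, 1, 10, ops, 36, Rae, Atlas, 15)}
Filtering on cname ≠ Ivy leaves {(1, 1, 24, ops, 28, Eve, Orion, 15), (1, 1, 24, ops, 28, Fay, Orion, 15), (1, 1, 24, ops, 28, Rae, Atlas, 15), (2, 22, 5, cs, 11, Gus, Argo, 10), (2, 22, 5, cs, 11, Gus, Argo, 40), (2, 22, 5, cs, 11, Lee, Omega, 10), (2, 22, 5, cs, 11, Lee, Omega, 40), (21, 22, 19, cs, 7, Gus, Argo, 10), (21, 22, 19, cs, 7, Gus, Argo, 40), (21, 22, 19, cs, 7, Lee, Omega, 10), (21, 22, 19, cs, 7, Lee, Omega, 40), (23, 1, 2, ops, 5, Eve, Orion, 15), (23, 1, 2, ops, 5, Fay, Orion, 15), (23, 1, 2, ops, 5, Rae, Atlas, 15), (37, 22, 5, cs, 35, Gus, Argo, 10), (37, 22, 5, cs, 35, Gus, Argo, 40), (37, 22, 5, cs, 35, Lee, Omega, 10), (37, 22, 5, cs, 35, Lee, Omega, 40), (38, 1, 10, ops, 36, Eve, Orion, 15), (38, 1, 10, ops, 36, Fay, Orion, 15), (38, 1, 10, ops, 36, Rae, Atlas, 15)}.
Keep only column(s) cid, pid, region (12 duplicate(s) eliminated): {(1, 15, ops), (2, 10, cs), (2, 40, cs), (21, 10, cs), (21, 40, cs), (23, 15, ops), (37, 10, cs), (37, 40, cs), (38, 15, ops)}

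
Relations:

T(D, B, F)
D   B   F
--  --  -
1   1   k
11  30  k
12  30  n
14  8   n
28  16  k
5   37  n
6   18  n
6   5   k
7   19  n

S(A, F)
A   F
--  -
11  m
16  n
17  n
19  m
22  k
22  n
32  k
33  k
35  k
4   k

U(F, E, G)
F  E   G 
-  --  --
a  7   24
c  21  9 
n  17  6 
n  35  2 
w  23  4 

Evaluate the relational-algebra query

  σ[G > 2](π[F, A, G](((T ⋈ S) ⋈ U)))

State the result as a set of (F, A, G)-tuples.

Joining T and S on F yields {(1, 1, k, 22), (1, 1, k, 32), (1, 1, k, 33), (1, 1, k, 35), (1, 1, k, 4), (11, 30, k, 22), (11, 30, k, 32), (11, 30, k, 33), (11, 30, k, 35), (11, 30, k, 4), (12, 30, n, 16), (12, 30, n, 17), (12, 30, n, 22), (14, 8, n, 16), (14, 8, n, 17), (14, 8, n, 22), (28, 16, k, 22), (28, 16, k, 32), (28, 16, k, 33), (28, 16, k, 35), (28, 16, k, 4), (5, 37, n, 16), (5, 37, n, 17), (5, 37, n, 22), (6, 18, n, 16), (6, 18, n, 17), (6, 18, n, 22), (6, 5, k, 22), (6, 5, k, 32), (6, 5, k, 33), (6, 5, k, 35), (6, 5, k, 4), (7, 19, n, 16), (7, 19, n, 17), (7, 19, n, 22)}.
Joining (T ⋈ S) and U on F yields {(12, 30, n, 16, 17, 6), (12, 30, n, 16, 35, 2), (12, 30, n, 17, 17, 6), (12, 30, n, 17, 35, 2), (12, 30, n, 22, 17, 6), (12, 30, n, 22, 35, 2), (14, 8, n, 16, 17, 6), (14, 8, n, 16, 35, 2), (14, 8, n, 17, 17, 6), (14, 8, n, 17, 35, 2), (14, 8, n, 22, 17, 6), (14, 8, n, 22, 35, 2), (5, 37, n, 16, 17, 6), (5, 37, n, 16, 35, 2), (5, 37, n, 17, 17, 6), (5, 37, n, 17, 35, 2), (5, 37, n, 22, 17, 6), (5, 37, n, 22, 35, 2), (6, 18, n, 16, 17, 6), (6, 18, n, 16, 35, 2), (6, 18, n, 17, 17, 6), (6, 18, n, 17, 35, 2), (6, 18, n, 22, 17, 6), (6, 18, n, 22, 35, 2), (7, 19, n, 16, 17, 6), (7, 19, n, 16, 35, 2), (7, 19, n, 17, 17, 6), (7, 19, n, 17, 35, 2), (7, 19, n, 22, 17, 6), (7, 19, n, 22, 35, 2)}.
π[F, A, G]: project onto (F, A, G) (24 duplicate(s) eliminated) → {(n, 16, 2), (n, 16, 6), (n, 17, 2), (n, 17, 6), (n, 22, 2), (n, 22, 6)}
Filtering on G > 2 leaves {(n, 16, 6), (n, 17, 6), (n, 22, 6)}.

{(n, 16, 6), (n, 17, 6), (n, 22, 6)}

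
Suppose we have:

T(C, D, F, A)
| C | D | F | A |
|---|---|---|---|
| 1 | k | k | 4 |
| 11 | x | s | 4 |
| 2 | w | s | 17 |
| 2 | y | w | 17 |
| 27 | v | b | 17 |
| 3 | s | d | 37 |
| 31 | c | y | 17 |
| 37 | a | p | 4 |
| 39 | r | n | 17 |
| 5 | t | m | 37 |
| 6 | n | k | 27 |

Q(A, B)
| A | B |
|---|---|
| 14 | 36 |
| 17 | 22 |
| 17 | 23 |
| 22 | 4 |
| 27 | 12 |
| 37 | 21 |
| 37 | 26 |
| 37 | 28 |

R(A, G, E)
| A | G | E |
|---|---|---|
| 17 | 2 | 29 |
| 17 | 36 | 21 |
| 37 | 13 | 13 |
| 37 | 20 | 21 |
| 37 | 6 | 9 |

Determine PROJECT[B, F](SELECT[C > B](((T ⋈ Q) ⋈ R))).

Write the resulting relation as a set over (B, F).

Joining T and Q on A yields {(2, w, s, 17, 22), (2, w, s, 17, 23), (2, y, w, 17, 22), (2, y, w, 17, 23), (27, v, b, 17, 22), (27, v, b, 17, 23), (3, s, d, 37, 21), (3, s, d, 37, 26), (3, s, d, 37, 28), (31, c, y, 17, 22), (31, c, y, 17, 23), (39, r, n, 17, 22), (39, r, n, 17, 23), (5, t, m, 37, 21), (5, t, m, 37, 26), (5, t, m, 37, 28), (6, n, k, 27, 12)}.
Joining (T ⋈ Q) and R on A yields {(2, w, s, 17, 22, 2, 29), (2, w, s, 17, 22, 36, 21), (2, w, s, 17, 23, 2, 29), (2, w, s, 17, 23, 36, 21), (2, y, w, 17, 22, 2, 29), (2, y, w, 17, 22, 36, 21), (2, y, w, 17, 23, 2, 29), (2, y, w, 17, 23, 36, 21), (27, v, b, 17, 22, 2, 29), (27, v, b, 17, 22, 36, 21), (27, v, b, 17, 23, 2, 29), (27, v, b, 17, 23, 36, 21), (3, s, d, 37, 21, 13, 13), (3, s, d, 37, 21, 20, 21), (3, s, d, 37, 21, 6, 9), (3, s, d, 37, 26, 13, 13), (3, s, d, 37, 26, 20, 21), (3, s, d, 37, 26, 6, 9), (3, s, d, 37, 28, 13, 13), (3, s, d, 37, 28, 20, 21), (3, s, d, 37, 28, 6, 9), (31, c, y, 17, 22, 2, 29), (31, c, y, 17, 22, 36, 21), (31, c, y, 17, 23, 2, 29), (31, c, y, 17, 23, 36, 21), (39, r, n, 17, 22, 2, 29), (39, r, n, 17, 22, 36, 21), (39, r, n, 17, 23, 2, 29), (39, r, n, 17, 23, 36, 21), (5, t, m, 37, 21, 13, 13), (5, t, m, 37, 21, 20, 21), (5, t, m, 37, 21, 6, 9), (5, t, m, 37, 26, 13, 13), (5, t, m, 37, 26, 20, 21), (5, t, m, 37, 26, 6, 9), (5, t, m, 37, 28, 13, 13), (5, t, m, 37, 28, 20, 21), (5, t, m, 37, 28, 6, 9)}.
Filtering on C > B leaves {(27, v, b, 17, 22, 2, 29), (27, v, b, 17, 22, 36, 21), (27, v, b, 17, 23, 2, 29), (27, v, b, 17, 23, 36, 21), (31, c, y, 17, 22, 2, 29), (31, c, y, 17, 22, 36, 21), (31, c, y, 17, 23, 2, 29), (31, c, y, 17, 23, 36, 21), (39, r, n, 17, 22, 2, 29), (39, r, n, 17, 22, 36, 21), (39, r, n, 17, 23, 2, 29), (39, r, n, 17, 23, 36, 21)}.
π[B, F]: project onto (B, F) (6 duplicate(s) eliminated) → {(22, b), (22, n), (22, y), (23, b), (23, n), (23, y)}

{(22, b), (22, n), (22, y), (23, b), (23, n), (23, y)}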